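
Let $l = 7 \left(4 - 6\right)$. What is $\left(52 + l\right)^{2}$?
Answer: $1444$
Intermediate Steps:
$l = -14$ ($l = 7 \left(4 - 6\right) = 7 \left(-2\right) = -14$)
$\left(52 + l\right)^{2} = \left(52 - 14\right)^{2} = 38^{2} = 1444$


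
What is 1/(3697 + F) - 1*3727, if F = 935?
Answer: -17263463/4632 ≈ -3727.0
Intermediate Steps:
1/(3697 + F) - 1*3727 = 1/(3697 + 935) - 1*3727 = 1/4632 - 3727 = -17263463/4632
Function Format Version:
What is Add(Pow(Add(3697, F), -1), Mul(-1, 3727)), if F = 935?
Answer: Rational(-17263463, 4632) ≈ -3727.0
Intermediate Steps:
Add(Pow(Add(3697, F), -1), Mul(-1, 3727)) = Add(Pow(Add(3697, 935), -1), Mul(-1, 3727)) = Add(Pow(4632, -1), -3727) = Add(Rational(1, 4632), -3727) = Rational(-17263463, 4632)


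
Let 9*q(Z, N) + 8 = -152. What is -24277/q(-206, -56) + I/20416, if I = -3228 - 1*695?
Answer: 139378919/102080 ≈ 1365.4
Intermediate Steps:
q(Z, N) = -160/9 (q(Z, N) = -8/9 + (1/9)*(-152) = -8/9 - 152/9 = -160/9)
I = -3923 (I = -3228 - 695 = -3923)
-24277/q(-206, -56) + I/20416 = -24277/(-160/9) - 3923/20416 = -24277*(-9/160) - 3923*1/20416 = 218493/160 - 3923/20416 = 139378919/102080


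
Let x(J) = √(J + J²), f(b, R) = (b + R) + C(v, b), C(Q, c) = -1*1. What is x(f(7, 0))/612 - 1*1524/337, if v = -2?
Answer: -1524/337 + √42/612 ≈ -4.5117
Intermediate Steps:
C(Q, c) = -1
f(b, R) = -1 + R + b (f(b, R) = (b + R) - 1 = (R + b) - 1 = -1 + R + b)
x(f(7, 0))/612 - 1*1524/337 = √((-1 + 0 + 7)*(1 + (-1 + 0 + 7)))/612 - 1*1524/337 = √(6*(1 + 6))*(1/612) - 1524*1/337 = √(6*7)*(1/612) - 1524/337 = √42*(1/612) - 1524/337 = √42/612 - 1524/337 = -1524/337 + √42/612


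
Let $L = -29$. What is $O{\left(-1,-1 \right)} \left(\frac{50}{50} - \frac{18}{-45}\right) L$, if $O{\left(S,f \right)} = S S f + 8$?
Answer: $- \frac{1421}{5} \approx -284.2$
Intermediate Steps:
$O{\left(S,f \right)} = 8 + f S^{2}$ ($O{\left(S,f \right)} = S^{2} f + 8 = f S^{2} + 8 = 8 + f S^{2}$)
$O{\left(-1,-1 \right)} \left(\frac{50}{50} - \frac{18}{-45}\right) L = \left(8 - \left(-1\right)^{2}\right) \left(\frac{50}{50} - \frac{18}{-45}\right) \left(-29\right) = \left(8 - 1\right) \left(50 \cdot \frac{1}{50} - - \frac{2}{5}\right) \left(-29\right) = \left(8 - 1\right) \left(1 + \frac{2}{5}\right) \left(-29\right) = 7 \cdot \frac{7}{5} \left(-29\right) = \frac{49}{5} \left(-29\right) = - \frac{1421}{5}$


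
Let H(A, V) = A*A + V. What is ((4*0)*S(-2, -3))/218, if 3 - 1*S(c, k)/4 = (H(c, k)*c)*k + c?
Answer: 0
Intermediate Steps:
H(A, V) = V + A² (H(A, V) = A² + V = V + A²)
S(c, k) = 12 - 4*c - 4*c*k*(k + c²) (S(c, k) = 12 - 4*(((k + c²)*c)*k + c) = 12 - 4*((c*(k + c²))*k + c) = 12 - 4*(c*k*(k + c²) + c) = 12 - 4*(c + c*k*(k + c²)) = 12 + (-4*c - 4*c*k*(k + c²)) = 12 - 4*c - 4*c*k*(k + c²))
((4*0)*S(-2, -3))/218 = ((4*0)*(12 - 4*(-2) - 4*(-2)*(-3)*(-3 + (-2)²)))/218 = (0*(12 + 8 - 4*(-2)*(-3)*(-3 + 4)))/218 = (0*(12 + 8 - 4*(-2)*(-3)*1))/218 = (0*(12 + 8 - 24))/218 = (0*(-4))/218 = (1/218)*0 = 0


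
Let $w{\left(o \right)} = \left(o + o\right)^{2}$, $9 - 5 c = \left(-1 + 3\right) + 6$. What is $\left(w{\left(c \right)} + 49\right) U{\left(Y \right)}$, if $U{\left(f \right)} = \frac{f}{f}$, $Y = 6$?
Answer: $\frac{1229}{25} \approx 49.16$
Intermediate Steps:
$c = \frac{1}{5}$ ($c = \frac{9}{5} - \frac{\left(-1 + 3\right) + 6}{5} = \frac{9}{5} - \frac{2 + 6}{5} = \frac{9}{5} - \frac{8}{5} = \frac{1}{5} \approx 0.2$)
$w{\left(o \right)} = 4 o^{2}$ ($w{\left(o \right)} = \left(2 o\right)^{2} = 4 o^{2}$)
$U{\left(f \right)} = 1$
$\left(w{\left(c \right)} + 49\right) U{\left(Y \right)} = \left(\frac{4}{25} + 49\right) 1 = \frac{1229}{25} \cdot 1 = \frac{1229}{25}$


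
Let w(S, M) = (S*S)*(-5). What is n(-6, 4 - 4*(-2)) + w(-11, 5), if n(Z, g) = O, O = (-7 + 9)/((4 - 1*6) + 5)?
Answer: -1813/3 ≈ -604.33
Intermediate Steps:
w(S, M) = -5*S² (w(S, M) = S²*(-5) = -5*S²)
O = ⅔ (O = 2/((4 - 6) + 5) = 2/(-2 + 5) = 2/3 = 2*(⅓) = ⅔ ≈ 0.66667)
n(Z, g) = ⅔
n(-6, 4 - 4*(-2)) + w(-11, 5) = ⅔ - 5*(-11)² = ⅔ - 5*121 = ⅔ - 605 = -1813/3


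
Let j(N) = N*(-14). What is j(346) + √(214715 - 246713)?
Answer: -4844 + I*√31998 ≈ -4844.0 + 178.88*I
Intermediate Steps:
j(N) = -14*N
j(346) + √(214715 - 246713) = -14*346 + √(214715 - 246713) = -4844 + √(-31998) = -4844 + I*√31998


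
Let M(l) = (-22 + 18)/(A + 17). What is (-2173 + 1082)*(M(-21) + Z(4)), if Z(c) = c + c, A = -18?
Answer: -13092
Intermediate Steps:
Z(c) = 2*c
M(l) = 4 (M(l) = (-22 + 18)/(-18 + 17) = -4/(-1) = -4*(-1) = 4)
(-2173 + 1082)*(M(-21) + Z(4)) = (-2173 + 1082)*(4 + 2*4) = -1091*(4 + 8) = -1091*12 = -13092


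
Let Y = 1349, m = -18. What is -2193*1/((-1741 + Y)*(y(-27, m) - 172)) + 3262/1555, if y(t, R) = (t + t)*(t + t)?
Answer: 3512173891/1672632640 ≈ 2.0998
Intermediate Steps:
y(t, R) = 4*t**2 (y(t, R) = (2*t)*(2*t) = 4*t**2)
-2193*1/((-1741 + Y)*(y(-27, m) - 172)) + 3262/1555 = -2193*1/((-1741 + 1349)*(4*(-27)**2 - 172)) + 3262/1555 = -2193*(-1/(392*(4*729 - 172))) + 3262*(1/1555) = -2193*(-1/(392*(2916 - 172))) + 3262/1555 = -2193/((-392*2744)) + 3262/1555 = -2193/(-1075648) + 3262/1555 = -2193*(-1/1075648) + 3262/1555 = 2193/1075648 + 3262/1555 = 3512173891/1672632640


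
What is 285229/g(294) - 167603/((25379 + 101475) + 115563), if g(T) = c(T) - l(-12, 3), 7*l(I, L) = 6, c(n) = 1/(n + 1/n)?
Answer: -41836502983092179/125223895188 ≈ -3.3409e+5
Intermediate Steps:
l(I, L) = 6/7 (l(I, L) = (⅐)*6 = 6/7)
g(T) = -6/7 + T/(1 + T²) (g(T) = T/(1 + T²) - 1*6/7 = T/(1 + T²) - 6/7 = -6/7 + T/(1 + T²))
285229/g(294) - 167603/((25379 + 101475) + 115563) = 285229/(-6/7 + 294/(1 + 294²)) - 167603/((25379 + 101475) + 115563) = 285229/(-6/7 + 294/(1 + 86436)) - 167603/(126854 + 115563) = 285229/(-6/7 + 294/86437) - 167603/242417 = 285229/(-516564/605059) - 167603/242417 = 285229*(-605059/516564) - 167603/242417 = -172580373511/516564 - 167603/242417 = -41836502983092179/125223895188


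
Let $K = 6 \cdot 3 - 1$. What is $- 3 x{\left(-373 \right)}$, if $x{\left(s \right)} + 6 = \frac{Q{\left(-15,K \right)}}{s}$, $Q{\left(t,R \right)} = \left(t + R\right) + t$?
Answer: $\frac{6675}{373} \approx 17.895$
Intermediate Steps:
$K = 17$ ($K = 18 - 1 = 17$)
$Q{\left(t,R \right)} = R + 2 t$ ($Q{\left(t,R \right)} = \left(R + t\right) + t = R + 2 t$)
$x{\left(s \right)} = -6 - \frac{13}{s}$ ($x{\left(s \right)} = -6 + \frac{17 + 2 \left(-15\right)}{s} = -6 + \frac{17 - 30}{s} = -6 - \frac{13}{s}$)
$- 3 x{\left(-373 \right)} = - 3 \left(-6 - \frac{13}{-373}\right) = - 3 \left(-6 - - \frac{13}{373}\right) = - 3 \left(-6 + \frac{13}{373}\right) = \left(-3\right) \left(- \frac{2225}{373}\right) = \frac{6675}{373}$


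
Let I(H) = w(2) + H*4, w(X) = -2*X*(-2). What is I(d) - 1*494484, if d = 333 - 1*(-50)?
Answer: -492944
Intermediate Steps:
d = 383 (d = 333 + 50 = 383)
w(X) = 4*X
I(H) = 8 + 4*H (I(H) = 4*2 + H*4 = 8 + 4*H)
I(d) - 1*494484 = (8 + 4*383) - 1*494484 = (8 + 1532) - 494484 = 1540 - 494484 = -492944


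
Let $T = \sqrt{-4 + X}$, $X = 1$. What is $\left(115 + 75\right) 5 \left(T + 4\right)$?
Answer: $3800 + 950 i \sqrt{3} \approx 3800.0 + 1645.4 i$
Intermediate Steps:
$T = i \sqrt{3}$ ($T = \sqrt{-4 + 1} = \sqrt{-3} = i \sqrt{3} \approx 1.732 i$)
$\left(115 + 75\right) 5 \left(T + 4\right) = \left(115 + 75\right) 5 \left(i \sqrt{3} + 4\right) = 190 \cdot 5 \left(4 + i \sqrt{3}\right) = 190 \left(20 + 5 i \sqrt{3}\right) = 3800 + 950 i \sqrt{3}$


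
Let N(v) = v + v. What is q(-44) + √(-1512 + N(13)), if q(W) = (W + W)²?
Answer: 7744 + I*√1486 ≈ 7744.0 + 38.549*I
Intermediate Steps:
N(v) = 2*v
q(W) = 4*W² (q(W) = (2*W)² = 4*W²)
q(-44) + √(-1512 + N(13)) = 4*(-44)² + √(-1512 + 2*13) = 4*1936 + √(-1512 + 26) = 7744 + √(-1486) = 7744 + I*√1486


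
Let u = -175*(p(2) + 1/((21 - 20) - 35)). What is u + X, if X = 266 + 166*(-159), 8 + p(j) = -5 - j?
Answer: -798927/34 ≈ -23498.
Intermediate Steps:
p(j) = -13 - j (p(j) = -8 + (-5 - j) = -13 - j)
X = -26128 (X = 266 - 26394 = -26128)
u = 89425/34 (u = -175*((-13 - 1*2) + 1/((21 - 20) - 35)) = -175*((-13 - 2) + 1/(1 - 35)) = -175*(-15 + 1/(-34)) = -175*(-15 - 1/34) = -175*(-511/34) = 89425/34 ≈ 2630.1)
u + X = 89425/34 - 26128 = -798927/34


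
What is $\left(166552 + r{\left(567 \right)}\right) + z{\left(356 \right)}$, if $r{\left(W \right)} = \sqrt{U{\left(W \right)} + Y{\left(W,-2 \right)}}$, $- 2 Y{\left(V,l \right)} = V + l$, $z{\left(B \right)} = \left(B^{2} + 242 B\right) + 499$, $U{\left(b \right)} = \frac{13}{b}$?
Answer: $379939 + \frac{i \sqrt{4484606}}{126} \approx 3.7994 \cdot 10^{5} + 16.807 i$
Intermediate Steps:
$z{\left(B \right)} = 499 + B^{2} + 242 B$
$Y{\left(V,l \right)} = - \frac{V}{2} - \frac{l}{2}$ ($Y{\left(V,l \right)} = - \frac{V + l}{2} = - \frac{V}{2} - \frac{l}{2}$)
$r{\left(W \right)} = \sqrt{1 + \frac{13}{W} - \frac{W}{2}}$ ($r{\left(W \right)} = \sqrt{\frac{13}{W} - \left(-1 + \frac{W}{2}\right)} = \sqrt{1 + \frac{13}{W} - \frac{W}{2}}$)
$\left(166552 + r{\left(567 \right)}\right) + z{\left(356 \right)} = \left(166552 + \frac{\sqrt{4 - 1134 + \frac{52}{567}}}{2}\right) + \left(499 + 356^{2} + 242 \cdot 356\right) = \left(166552 + \frac{\sqrt{4 - 1134 + 52 \cdot \frac{1}{567}}}{2}\right) + \left(499 + 126736 + 86152\right) = \left(166552 + \frac{\sqrt{4 - 1134 + \frac{52}{567}}}{2}\right) + 213387 = \left(166552 + \frac{\sqrt{- \frac{640658}{567}}}{2}\right) + 213387 = \left(166552 + \frac{\frac{1}{63} i \sqrt{4484606}}{2}\right) + 213387 = \left(166552 + \frac{i \sqrt{4484606}}{126}\right) + 213387 = 379939 + \frac{i \sqrt{4484606}}{126}$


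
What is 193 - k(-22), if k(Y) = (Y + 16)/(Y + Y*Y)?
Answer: 14862/77 ≈ 193.01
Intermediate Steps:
k(Y) = (16 + Y)/(Y + Y²)
193 - k(-22) = 193 - (16 - 22)/((-22)*(1 - 22)) = 193 - (-1)*(-6)/(22*(-21)) = 193 - (-1)*(-1)*(-6)/(22*21) = 193 - 1*(-1/77) = 193 + 1/77 = 14862/77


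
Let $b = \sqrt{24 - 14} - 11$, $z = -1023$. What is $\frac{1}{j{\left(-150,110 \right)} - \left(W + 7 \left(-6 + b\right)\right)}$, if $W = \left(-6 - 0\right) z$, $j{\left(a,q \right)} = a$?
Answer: $- \frac{6169}{38056071} + \frac{7 \sqrt{10}}{38056071} \approx -0.00016152$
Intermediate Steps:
$b = -11 + \sqrt{10}$ ($b = \sqrt{10} - 11 = -11 + \sqrt{10} \approx -7.8377$)
$W = 6138$ ($W = \left(-6 - 0\right) \left(-1023\right) = \left(-6 + 0\right) \left(-1023\right) = \left(-6\right) \left(-1023\right) = 6138$)
$\frac{1}{j{\left(-150,110 \right)} - \left(W + 7 \left(-6 + b\right)\right)} = \frac{1}{-150 - \left(6138 + 7 \left(-6 - \left(11 - \sqrt{10}\right)\right)\right)} = \frac{1}{-150 - \left(6138 + 7 \left(-17 + \sqrt{10}\right)\right)} = \frac{1}{-150 - \left(6019 + 7 \sqrt{10}\right)} = \frac{1}{-6169 - 7 \sqrt{10}}$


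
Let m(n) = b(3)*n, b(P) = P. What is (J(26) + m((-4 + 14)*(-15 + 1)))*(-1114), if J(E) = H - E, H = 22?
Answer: 472336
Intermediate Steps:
m(n) = 3*n
J(E) = 22 - E
(J(26) + m((-4 + 14)*(-15 + 1)))*(-1114) = ((22 - 1*26) + 3*((-4 + 14)*(-15 + 1)))*(-1114) = ((22 - 26) + 3*(10*(-14)))*(-1114) = (-4 + 3*(-140))*(-1114) = (-4 - 420)*(-1114) = -424*(-1114) = 472336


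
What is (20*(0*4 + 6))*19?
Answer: 2280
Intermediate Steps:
(20*(0*4 + 6))*19 = (20*(0 + 6))*19 = (20*6)*19 = 120*19 = 2280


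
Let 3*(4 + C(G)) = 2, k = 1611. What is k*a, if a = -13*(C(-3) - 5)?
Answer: 174525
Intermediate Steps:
C(G) = -10/3 (C(G) = -4 + (1/3)*2 = -4 + 2/3 = -10/3)
a = 325/3 (a = -13*(-10/3 - 5) = -13*(-25/3) = 325/3 ≈ 108.33)
k*a = 1611*(325/3) = 174525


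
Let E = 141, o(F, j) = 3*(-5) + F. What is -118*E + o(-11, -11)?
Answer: -16664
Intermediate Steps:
o(F, j) = -15 + F
-118*E + o(-11, -11) = -118*141 + (-15 - 11) = -16638 - 26 = -16664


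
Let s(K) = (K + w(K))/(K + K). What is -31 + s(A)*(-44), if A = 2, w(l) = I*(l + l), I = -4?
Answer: 123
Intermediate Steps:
w(l) = -8*l (w(l) = -4*(l + l) = -8*l)
s(K) = -7/2 (s(K) = (K - 8*K)/(K + K) = (-7*K)/((2*K)) = (-7*K)*(1/(2*K)) = -7/2)
-31 + s(A)*(-44) = -31 - 7/2*(-44) = -31 + 154 = 123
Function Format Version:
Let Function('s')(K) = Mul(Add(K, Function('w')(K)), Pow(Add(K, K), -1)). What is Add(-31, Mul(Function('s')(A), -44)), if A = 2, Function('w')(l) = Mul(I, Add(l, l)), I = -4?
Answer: 123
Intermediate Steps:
Function('w')(l) = Mul(-8, l) (Function('w')(l) = Mul(-4, Add(l, l)) = Mul(-4, Mul(2, l)) = Mul(-8, l))
Function('s')(K) = Rational(-7, 2) (Function('s')(K) = Mul(Add(K, Mul(-8, K)), Pow(Add(K, K), -1)) = Mul(Mul(-7, K), Pow(Mul(2, K), -1)) = Mul(Mul(-7, K), Mul(Rational(1, 2), Pow(K, -1))) = Rational(-7, 2))
Add(-31, Mul(Function('s')(A), -44)) = Add(-31, Mul(Rational(-7, 2), -44)) = Add(-31, 154) = 123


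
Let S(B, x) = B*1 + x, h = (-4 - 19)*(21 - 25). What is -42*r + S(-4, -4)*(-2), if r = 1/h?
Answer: 715/46 ≈ 15.543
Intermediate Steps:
h = 92 (h = -23*(-4) = 92)
S(B, x) = B + x
r = 1/92 ≈ 0.010870
-42*r + S(-4, -4)*(-2) = -42*1/92 + (-4 - 4)*(-2) = -21/46 - 8*(-2) = -21/46 + 16 = 715/46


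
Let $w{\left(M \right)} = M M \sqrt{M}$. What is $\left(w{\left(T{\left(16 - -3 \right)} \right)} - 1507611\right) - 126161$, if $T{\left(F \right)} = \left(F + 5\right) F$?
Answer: $-1633772 + 415872 \sqrt{114} \approx 2.8065 \cdot 10^{6}$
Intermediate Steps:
$T{\left(F \right)} = F \left(5 + F\right)$ ($T{\left(F \right)} = \left(5 + F\right) F = F \left(5 + F\right)$)
$w{\left(M \right)} = M^{\frac{5}{2}}$ ($w{\left(M \right)} = M^{2} \sqrt{M} = M^{\frac{5}{2}}$)
$\left(w{\left(T{\left(16 - -3 \right)} \right)} - 1507611\right) - 126161 = \left(\left(\left(16 - -3\right) \left(5 + \left(16 - -3\right)\right)\right)^{\frac{5}{2}} - 1507611\right) - 126161 = \left(\left(\left(16 + 3\right) \left(5 + \left(16 + 3\right)\right)\right)^{\frac{5}{2}} - 1507611\right) - 126161 = \left(\left(19 \left(5 + 19\right)\right)^{\frac{5}{2}} - 1507611\right) - 126161 = \left(\left(19 \cdot 24\right)^{\frac{5}{2}} - 1507611\right) - 126161 = \left(456^{\frac{5}{2}} - 1507611\right) - 126161 = \left(415872 \sqrt{114} - 1507611\right) - 126161 = \left(-1507611 + 415872 \sqrt{114}\right) - 126161 = -1633772 + 415872 \sqrt{114}$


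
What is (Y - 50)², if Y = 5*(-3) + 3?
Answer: 3844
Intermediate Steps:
Y = -12 (Y = -15 + 3 = -12)
(Y - 50)² = (-12 - 50)² = (-62)² = 3844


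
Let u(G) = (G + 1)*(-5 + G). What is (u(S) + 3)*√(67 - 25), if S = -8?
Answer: 94*√42 ≈ 609.19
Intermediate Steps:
u(G) = (1 + G)*(-5 + G)
(u(S) + 3)*√(67 - 25) = ((-5 + (-8)² - 4*(-8)) + 3)*√(67 - 25) = ((-5 + 64 + 32) + 3)*√42 = (91 + 3)*√42 = 94*√42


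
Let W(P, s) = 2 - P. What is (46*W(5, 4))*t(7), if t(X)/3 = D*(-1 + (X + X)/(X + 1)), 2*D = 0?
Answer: 0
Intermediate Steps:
D = 0 (D = (1/2)*0 = 0)
t(X) = 0 (t(X) = 3*(0*(-1 + (X + X)/(X + 1))) = 3*(0*(-1 + (2*X)/(1 + X))) = 3*(0*(-1 + 2*X/(1 + X))) = 3*0 = 0)
(46*W(5, 4))*t(7) = (46*(2 - 1*5))*0 = (46*(2 - 5))*0 = (46*(-3))*0 = -138*0 = 0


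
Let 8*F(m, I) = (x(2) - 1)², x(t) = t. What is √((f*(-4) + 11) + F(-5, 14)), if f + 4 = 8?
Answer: I*√78/4 ≈ 2.2079*I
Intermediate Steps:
f = 4 (f = -4 + 8 = 4)
F(m, I) = ⅛ (F(m, I) = (2 - 1)²/8 = (⅛)*1² = (⅛)*1 = ⅛)
√((f*(-4) + 11) + F(-5, 14)) = √((4*(-4) + 11) + ⅛) = √((-16 + 11) + ⅛) = √(-5 + ⅛) = √(-39/8) = I*√78/4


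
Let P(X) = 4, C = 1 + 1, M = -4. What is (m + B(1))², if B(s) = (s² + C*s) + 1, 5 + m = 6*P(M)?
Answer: 529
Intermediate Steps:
C = 2
m = 19 (m = -5 + 6*4 = -5 + 24 = 19)
B(s) = 1 + s² + 2*s (B(s) = (s² + 2*s) + 1 = 1 + s² + 2*s)
(m + B(1))² = (19 + (1 + 1² + 2*1))² = (19 + (1 + 1 + 2))² = (19 + 4)² = 23² = 529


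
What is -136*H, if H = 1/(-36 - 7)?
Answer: 136/43 ≈ 3.1628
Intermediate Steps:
H = -1/43 (H = 1/(-43) = -1/43 ≈ -0.023256)
-136*H = -136*(-1/43) = 136/43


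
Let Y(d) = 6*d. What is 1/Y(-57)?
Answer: -1/342 ≈ -0.0029240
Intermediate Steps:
1/Y(-57) = 1/(6*(-57)) = 1/(-342) = -1/342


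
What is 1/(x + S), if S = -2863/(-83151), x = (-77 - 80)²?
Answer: 83151/2049591862 ≈ 4.0570e-5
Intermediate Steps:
x = 24649 (x = (-157)² = 24649)
S = 2863/83151 (S = -2863*(-1/83151) = 2863/83151 ≈ 0.034431)
1/(x + S) = 1/(24649 + 2863/83151) = 1/(2049591862/83151) = 83151/2049591862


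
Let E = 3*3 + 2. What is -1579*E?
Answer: -17369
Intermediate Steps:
E = 11 (E = 9 + 2 = 11)
-1579*E = -1579*11 = -17369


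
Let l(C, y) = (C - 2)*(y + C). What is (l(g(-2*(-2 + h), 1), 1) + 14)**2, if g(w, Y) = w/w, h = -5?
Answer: 144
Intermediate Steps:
g(w, Y) = 1
l(C, y) = (-2 + C)*(C + y)
(l(g(-2*(-2 + h), 1), 1) + 14)**2 = ((1**2 - 2*1 - 2*1 + 1*1) + 14)**2 = ((1 - 2 - 2 + 1) + 14)**2 = (-2 + 14)**2 = 12**2 = 144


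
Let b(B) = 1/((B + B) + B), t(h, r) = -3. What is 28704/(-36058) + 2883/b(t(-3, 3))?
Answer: -467812815/18029 ≈ -25948.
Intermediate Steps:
b(B) = 1/(3*B) (b(B) = 1/(2*B + B) = 1/(3*B))
28704/(-36058) + 2883/b(t(-3, 3)) = 28704/(-36058) + 2883/(((⅓)/(-3))) = 28704*(-1/36058) + 2883/(((⅓)*(-⅓))) = -14352/18029 + 2883/(-⅑) = -14352/18029 + 2883*(-9) = -14352/18029 - 25947 = -467812815/18029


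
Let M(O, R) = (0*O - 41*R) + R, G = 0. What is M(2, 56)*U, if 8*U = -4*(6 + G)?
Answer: 6720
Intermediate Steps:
M(O, R) = -40*R (M(O, R) = (0 - 41*R) + R = -41*R + R = -40*R)
U = -3 (U = (-4*(6 + 0))/8 = (-4*6)/8 = (⅛)*(-24) = -3)
M(2, 56)*U = -40*56*(-3) = -2240*(-3) = 6720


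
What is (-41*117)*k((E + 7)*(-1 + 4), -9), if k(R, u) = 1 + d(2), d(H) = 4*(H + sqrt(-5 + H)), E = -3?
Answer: -43173 - 19188*I*sqrt(3) ≈ -43173.0 - 33235.0*I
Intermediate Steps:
d(H) = 4*H + 4*sqrt(-5 + H)
k(R, u) = 9 + 4*I*sqrt(3) (k(R, u) = 1 + (4*2 + 4*sqrt(-5 + 2)) = 1 + (8 + 4*sqrt(-3)) = 1 + (8 + 4*(I*sqrt(3))) = 1 + (8 + 4*I*sqrt(3)) = 9 + 4*I*sqrt(3))
(-41*117)*k((E + 7)*(-1 + 4), -9) = (-41*117)*(9 + 4*I*sqrt(3)) = -4797*(9 + 4*I*sqrt(3)) = -43173 - 19188*I*sqrt(3)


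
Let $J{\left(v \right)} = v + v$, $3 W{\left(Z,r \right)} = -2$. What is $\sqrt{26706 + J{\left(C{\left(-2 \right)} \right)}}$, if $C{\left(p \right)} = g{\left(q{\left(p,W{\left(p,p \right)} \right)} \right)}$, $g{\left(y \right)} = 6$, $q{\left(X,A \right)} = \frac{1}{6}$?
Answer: $\sqrt{26718} \approx 163.46$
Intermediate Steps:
$W{\left(Z,r \right)} = - \frac{2}{3}$ ($W{\left(Z,r \right)} = \frac{1}{3} \left(-2\right) = - \frac{2}{3}$)
$q{\left(X,A \right)} = \frac{1}{6}$
$C{\left(p \right)} = 6$
$J{\left(v \right)} = 2 v$
$\sqrt{26706 + J{\left(C{\left(-2 \right)} \right)}} = \sqrt{26706 + 2 \cdot 6} = \sqrt{26706 + 12} = \sqrt{26718}$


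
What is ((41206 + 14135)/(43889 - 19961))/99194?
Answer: 18447/791171344 ≈ 2.3316e-5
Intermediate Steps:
((41206 + 14135)/(43889 - 19961))/99194 = (55341/23928)*(1/99194) = (55341*(1/23928))*(1/99194) = (18447/7976)*(1/99194) = 18447/791171344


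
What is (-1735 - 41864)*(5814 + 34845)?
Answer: -1772691741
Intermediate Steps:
(-1735 - 41864)*(5814 + 34845) = -43599*40659 = -1772691741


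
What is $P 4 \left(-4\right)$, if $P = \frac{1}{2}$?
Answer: $-8$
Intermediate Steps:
$P = \frac{1}{2} \approx 0.5$
$P 4 \left(-4\right) = \frac{1}{2} \cdot 4 \left(-4\right) = 2 \left(-4\right) = -8$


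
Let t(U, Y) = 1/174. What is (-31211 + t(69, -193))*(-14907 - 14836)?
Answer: 161525696759/174 ≈ 9.2831e+8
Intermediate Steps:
t(U, Y) = 1/174
(-31211 + t(69, -193))*(-14907 - 14836) = (-31211 + 1/174)*(-14907 - 14836) = -5430713/174*(-29743) = 161525696759/174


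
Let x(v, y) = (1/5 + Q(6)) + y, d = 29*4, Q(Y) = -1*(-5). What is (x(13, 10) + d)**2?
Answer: 430336/25 ≈ 17213.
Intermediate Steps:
Q(Y) = 5
d = 116
x(v, y) = 26/5 + y (x(v, y) = (1/5 + 5) + y = 26/5 + y)
(x(13, 10) + d)**2 = ((26/5 + 10) + 116)**2 = (76/5 + 116)**2 = (656/5)**2 = 430336/25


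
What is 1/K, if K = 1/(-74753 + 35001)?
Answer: -39752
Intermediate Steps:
K = -1/39752 (K = 1/(-39752) = -1/39752 ≈ -2.5156e-5)
1/K = 1/(-1/39752) = -39752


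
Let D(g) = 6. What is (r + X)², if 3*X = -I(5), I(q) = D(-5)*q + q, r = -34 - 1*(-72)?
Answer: 6241/9 ≈ 693.44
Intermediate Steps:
r = 38 (r = -34 + 72 = 38)
I(q) = 7*q (I(q) = 6*q + q = 7*q)
X = -35/3 (X = (-7*5)/3 = (-1*35)/3 = (⅓)*(-35) = -35/3 ≈ -11.667)
(r + X)² = (38 - 35/3)² = (79/3)² = 6241/9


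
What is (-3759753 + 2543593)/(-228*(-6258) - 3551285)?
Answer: 1216160/2124461 ≈ 0.57246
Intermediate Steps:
(-3759753 + 2543593)/(-228*(-6258) - 3551285) = -1216160/(1426824 - 3551285) = -1216160/(-2124461) = -1216160*(-1/2124461) = 1216160/2124461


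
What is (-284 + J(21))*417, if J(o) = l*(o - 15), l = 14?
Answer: -83400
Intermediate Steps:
J(o) = -210 + 14*o (J(o) = 14*(o - 15) = 14*(-15 + o) = -210 + 14*o)
(-284 + J(21))*417 = (-284 + (-210 + 14*21))*417 = (-284 + (-210 + 294))*417 = (-284 + 84)*417 = -200*417 = -83400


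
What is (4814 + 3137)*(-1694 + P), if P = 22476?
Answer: 165237682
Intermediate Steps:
(4814 + 3137)*(-1694 + P) = (4814 + 3137)*(-1694 + 22476) = 7951*20782 = 165237682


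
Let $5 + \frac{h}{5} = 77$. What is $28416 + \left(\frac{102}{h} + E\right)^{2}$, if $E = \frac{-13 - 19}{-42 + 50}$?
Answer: $\frac{102347329}{3600} \approx 28430.0$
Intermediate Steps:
$E = -4$ ($E = - \frac{32}{8} = \left(-32\right) \frac{1}{8} = -4$)
$h = 360$ ($h = -25 + 5 \cdot 77 = -25 + 385 = 360$)
$28416 + \left(\frac{102}{h} + E\right)^{2} = 28416 + \left(\frac{102}{360} - 4\right)^{2} = 28416 + \left(102 \cdot \frac{1}{360} - 4\right)^{2} = 28416 + \left(\frac{17}{60} - 4\right)^{2} = 28416 + \left(- \frac{223}{60}\right)^{2} = 28416 + \frac{49729}{3600} = \frac{102347329}{3600}$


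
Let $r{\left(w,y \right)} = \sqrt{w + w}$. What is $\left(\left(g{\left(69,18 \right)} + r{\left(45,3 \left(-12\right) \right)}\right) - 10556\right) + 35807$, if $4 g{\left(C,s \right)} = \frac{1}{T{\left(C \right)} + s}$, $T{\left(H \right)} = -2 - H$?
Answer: $\frac{5353211}{212} + 3 \sqrt{10} \approx 25260.0$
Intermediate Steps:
$g{\left(C,s \right)} = \frac{1}{4 \left(-2 + s - C\right)}$ ($g{\left(C,s \right)} = \frac{1}{4 \left(\left(-2 - C\right) + s\right)} = \frac{1}{4 \left(-2 + s - C\right)}$)
$r{\left(w,y \right)} = \sqrt{2} \sqrt{w}$ ($r{\left(w,y \right)} = \sqrt{2 w} = \sqrt{2} \sqrt{w}$)
$\left(\left(g{\left(69,18 \right)} + r{\left(45,3 \left(-12\right) \right)}\right) - 10556\right) + 35807 = \left(\left(\frac{1}{4 \left(-2 + 18 - 69\right)} + \sqrt{2} \sqrt{45}\right) - 10556\right) + 35807 = \left(\left(\frac{1}{4 \left(-2 + 18 - 69\right)} + \sqrt{2} \cdot 3 \sqrt{5}\right) - 10556\right) + 35807 = \left(\left(\frac{1}{4 \left(-53\right)} + 3 \sqrt{10}\right) - 10556\right) + 35807 = \left(\left(\frac{1}{4} \left(- \frac{1}{53}\right) + 3 \sqrt{10}\right) - 10556\right) + 35807 = \left(\left(- \frac{1}{212} + 3 \sqrt{10}\right) - 10556\right) + 35807 = \left(- \frac{2237873}{212} + 3 \sqrt{10}\right) + 35807 = \frac{5353211}{212} + 3 \sqrt{10}$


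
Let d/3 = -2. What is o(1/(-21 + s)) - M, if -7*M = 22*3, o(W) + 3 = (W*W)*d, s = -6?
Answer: 10921/1701 ≈ 6.4203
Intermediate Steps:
d = -6 (d = 3*(-2) = -6)
o(W) = -3 - 6*W² (o(W) = -3 + (W*W)*(-6) = -3 + W²*(-6) = -3 - 6*W²)
M = -66/7 (M = -22*3/7 = -⅐*66 = -66/7 ≈ -9.4286)
o(1/(-21 + s)) - M = (-3 - 6/(-21 - 6)²) - 1*(-66/7) = (-3 - 6*(1/(-27))²) + 66/7 = (-3 - 6*(-1/27)²) + 66/7 = (-3 - 6*1/729) + 66/7 = (-3 - 2/243) + 66/7 = -731/243 + 66/7 = 10921/1701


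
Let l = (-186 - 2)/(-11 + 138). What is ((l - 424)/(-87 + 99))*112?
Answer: -504336/127 ≈ -3971.1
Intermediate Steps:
l = -188/127 ≈ -1.4803
((l - 424)/(-87 + 99))*112 = ((-188/127 - 424)/(-87 + 99))*112 = -54036/127/12*112 = -54036/127*1/12*112 = -4503/127*112 = -504336/127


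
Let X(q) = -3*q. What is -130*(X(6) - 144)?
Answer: 21060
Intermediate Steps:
-130*(X(6) - 144) = -130*(-3*6 - 144) = -130*(-18 - 144) = -130*(-162) = 21060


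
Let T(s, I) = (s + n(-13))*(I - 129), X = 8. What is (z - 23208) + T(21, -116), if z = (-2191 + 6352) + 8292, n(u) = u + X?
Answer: -14675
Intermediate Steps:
n(u) = 8 + u (n(u) = u + 8 = 8 + u)
T(s, I) = (-129 + I)*(-5 + s) (T(s, I) = (s + (8 - 13))*(I - 129) = (s - 5)*(-129 + I) = (-5 + s)*(-129 + I) = (-129 + I)*(-5 + s))
z = 12453 (z = 4161 + 8292 = 12453)
(z - 23208) + T(21, -116) = (12453 - 23208) + (645 - 129*21 - 5*(-116) - 116*21) = -10755 + (645 - 2709 + 580 - 2436) = -10755 - 3920 = -14675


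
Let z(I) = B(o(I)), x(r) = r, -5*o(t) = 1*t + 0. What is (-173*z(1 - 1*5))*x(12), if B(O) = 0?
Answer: 0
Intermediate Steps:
o(t) = -t/5 (o(t) = -(1*t + 0)/5 = -(t + 0)/5 = -t/5)
z(I) = 0
(-173*z(1 - 1*5))*x(12) = -173*0*12 = 0*12 = 0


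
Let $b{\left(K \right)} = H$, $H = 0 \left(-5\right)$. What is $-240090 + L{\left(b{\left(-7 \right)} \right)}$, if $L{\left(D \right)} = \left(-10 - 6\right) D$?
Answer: $-240090$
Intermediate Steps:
$H = 0$
$b{\left(K \right)} = 0$
$L{\left(D \right)} = - 16 D$
$-240090 + L{\left(b{\left(-7 \right)} \right)} = -240090 - 0 = -240090 + 0 = -240090$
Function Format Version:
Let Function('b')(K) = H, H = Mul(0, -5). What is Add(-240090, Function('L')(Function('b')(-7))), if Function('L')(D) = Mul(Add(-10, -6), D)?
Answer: -240090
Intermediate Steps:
H = 0
Function('b')(K) = 0
Function('L')(D) = Mul(-16, D)
Add(-240090, Function('L')(Function('b')(-7))) = Add(-240090, Mul(-16, 0)) = Add(-240090, 0) = -240090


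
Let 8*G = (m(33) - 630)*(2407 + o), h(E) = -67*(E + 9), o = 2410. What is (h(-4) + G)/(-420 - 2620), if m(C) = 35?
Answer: 573759/4864 ≈ 117.96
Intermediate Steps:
h(E) = -603 - 67*E (h(E) = -67*(9 + E) = -603 - 67*E)
G = -2866115/8 (G = ((35 - 630)*(2407 + 2410))/8 = (-595*4817)/8 = (⅛)*(-2866115) = -2866115/8 ≈ -3.5826e+5)
(h(-4) + G)/(-420 - 2620) = ((-603 - 67*(-4)) - 2866115/8)/(-420 - 2620) = ((-603 + 268) - 2866115/8)/(-3040) = (-335 - 2866115/8)*(-1/3040) = -2868795/8*(-1/3040) = 573759/4864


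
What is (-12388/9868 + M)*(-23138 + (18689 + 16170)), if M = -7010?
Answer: -202735406007/2467 ≈ -8.2179e+7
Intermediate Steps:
(-12388/9868 + M)*(-23138 + (18689 + 16170)) = (-12388/9868 - 7010)*(-23138 + (18689 + 16170)) = (-12388*1/9868 - 7010)*(-23138 + 34859) = (-3097/2467 - 7010)*11721 = -17296767/2467*11721 = -202735406007/2467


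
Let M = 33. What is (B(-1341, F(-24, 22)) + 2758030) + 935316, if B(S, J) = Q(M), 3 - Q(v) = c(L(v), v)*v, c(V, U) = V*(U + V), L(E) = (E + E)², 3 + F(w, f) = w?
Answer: -627216623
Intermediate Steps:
F(w, f) = -3 + w
L(E) = 4*E² (L(E) = (2*E)² = 4*E²)
Q(v) = 3 - 4*v³*(v + 4*v²) (Q(v) = 3 - (4*v²)*(v + 4*v²)*v = 3 - 4*v²*(v + 4*v²)*v = 3 - 4*v³*(v + 4*v²))
B(S, J) = -630909969 (B(S, J) = 3 - 16*33⁵ - 4*33⁴ = 3 - 16*39135393 - 4*1185921 = 3 - 626166288 - 4743684 = -630909969)
(B(-1341, F(-24, 22)) + 2758030) + 935316 = (-630909969 + 2758030) + 935316 = -628151939 + 935316 = -627216623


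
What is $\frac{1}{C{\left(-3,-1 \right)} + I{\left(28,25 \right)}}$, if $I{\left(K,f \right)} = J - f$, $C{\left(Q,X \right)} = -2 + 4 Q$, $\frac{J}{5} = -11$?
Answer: $- \frac{1}{94} \approx -0.010638$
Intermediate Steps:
$J = -55$ ($J = 5 \left(-11\right) = -55$)
$I{\left(K,f \right)} = -55 - f$
$\frac{1}{C{\left(-3,-1 \right)} + I{\left(28,25 \right)}} = \frac{1}{\left(-2 + 4 \left(-3\right)\right) - 80} = \frac{1}{\left(-2 - 12\right) - 80} = \frac{1}{-14 - 80} = \frac{1}{-94} = - \frac{1}{94}$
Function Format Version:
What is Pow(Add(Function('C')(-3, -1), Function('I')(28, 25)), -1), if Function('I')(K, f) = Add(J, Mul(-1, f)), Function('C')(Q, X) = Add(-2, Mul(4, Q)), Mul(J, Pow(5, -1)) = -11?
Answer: Rational(-1, 94) ≈ -0.010638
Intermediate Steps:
J = -55 (J = Mul(5, -11) = -55)
Function('I')(K, f) = Add(-55, Mul(-1, f))
Pow(Add(Function('C')(-3, -1), Function('I')(28, 25)), -1) = Pow(Add(Add(-2, Mul(4, -3)), Add(-55, Mul(-1, 25))), -1) = Pow(Add(Add(-2, -12), Add(-55, -25)), -1) = Pow(Add(-14, -80), -1) = Pow(-94, -1) = Rational(-1, 94)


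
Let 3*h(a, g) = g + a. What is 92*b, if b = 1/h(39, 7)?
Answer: 6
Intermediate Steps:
h(a, g) = a/3 + g/3 (h(a, g) = (g + a)/3 = (a + g)/3 = a/3 + g/3)
b = 3/46 (b = 1/((⅓)*39 + (⅓)*7) = 1/(13 + 7/3) = 1/(46/3) = 3/46 ≈ 0.065217)
92*b = 92*(3/46) = 6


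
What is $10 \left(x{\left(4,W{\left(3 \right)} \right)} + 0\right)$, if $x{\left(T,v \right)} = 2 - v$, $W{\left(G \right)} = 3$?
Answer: $-10$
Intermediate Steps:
$10 \left(x{\left(4,W{\left(3 \right)} \right)} + 0\right) = 10 \left(\left(2 - 3\right) + 0\right) = 10 \left(-1 + 0\right) = 10 \left(-1\right) = -10$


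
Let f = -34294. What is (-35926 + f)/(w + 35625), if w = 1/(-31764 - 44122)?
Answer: -5328714920/2703438749 ≈ -1.9711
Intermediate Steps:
w = -1/75886 (w = 1/(-75886) = -1/75886 ≈ -1.3178e-5)
(-35926 + f)/(w + 35625) = (-35926 - 34294)/(-1/75886 + 35625) = -70220/2703438749/75886 = -70220*75886/2703438749 = -5328714920/2703438749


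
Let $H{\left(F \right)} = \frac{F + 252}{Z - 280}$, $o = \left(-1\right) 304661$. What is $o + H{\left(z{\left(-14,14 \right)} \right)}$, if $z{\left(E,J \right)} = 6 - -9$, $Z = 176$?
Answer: $- \frac{31685011}{104} \approx -3.0466 \cdot 10^{5}$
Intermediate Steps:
$o = -304661$
$z{\left(E,J \right)} = 15$ ($z{\left(E,J \right)} = 6 + 9 = 15$)
$H{\left(F \right)} = - \frac{63}{26} - \frac{F}{104}$ ($H{\left(F \right)} = \frac{F + 252}{176 - 280} = \frac{252 + F}{-104} = \left(252 + F\right) \left(- \frac{1}{104}\right) = - \frac{63}{26} - \frac{F}{104}$)
$o + H{\left(z{\left(-14,14 \right)} \right)} = -304661 - \frac{267}{104} = - \frac{31685011}{104}$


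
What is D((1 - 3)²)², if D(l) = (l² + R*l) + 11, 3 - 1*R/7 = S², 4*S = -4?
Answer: 6889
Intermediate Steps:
S = -1 (S = (¼)*(-4) = -1)
R = 14 (R = 21 - 7*(-1)² = 21 - 7*1 = 21 - 7 = 14)
D(l) = 11 + l² + 14*l (D(l) = (l² + 14*l) + 11 = 11 + l² + 14*l)
D((1 - 3)²)² = (11 + ((1 - 3)²)² + 14*(1 - 3)²)² = (11 + ((-2)²)² + 14*(-2)²)² = (11 + 4² + 14*4)² = (11 + 16 + 56)² = 83² = 6889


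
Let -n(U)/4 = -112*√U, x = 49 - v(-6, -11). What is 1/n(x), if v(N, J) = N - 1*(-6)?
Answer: 1/3136 ≈ 0.00031888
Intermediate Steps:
v(N, J) = 6 + N (v(N, J) = N + 6 = 6 + N)
x = 49 (x = 49 - (6 - 6) = 49 - 1*0 = 49 + 0 = 49)
n(U) = 448*√U (n(U) = -(-448)*√U = 448*√U)
1/n(x) = 1/(448*√49) = 1/(448*7) = 1/3136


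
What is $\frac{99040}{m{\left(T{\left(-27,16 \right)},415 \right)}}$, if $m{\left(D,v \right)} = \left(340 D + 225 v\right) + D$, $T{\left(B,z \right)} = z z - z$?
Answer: $\frac{19808}{35043} \approx 0.56525$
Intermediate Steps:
$T{\left(B,z \right)} = z^{2} - z$
$m{\left(D,v \right)} = 225 v + 341 D$ ($m{\left(D,v \right)} = \left(225 v + 340 D\right) + D = 225 v + 341 D$)
$\frac{99040}{m{\left(T{\left(-27,16 \right)},415 \right)}} = \frac{99040}{225 \cdot 415 + 341 \cdot 16 \left(-1 + 16\right)} = \frac{99040}{93375 + 341 \cdot 16 \cdot 15} = \frac{99040}{93375 + 341 \cdot 240} = \frac{99040}{93375 + 81840} = \frac{99040}{175215} = 99040 \cdot \frac{1}{175215} = \frac{19808}{35043}$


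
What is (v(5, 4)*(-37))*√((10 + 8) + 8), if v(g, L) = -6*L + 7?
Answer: 629*√26 ≈ 3207.3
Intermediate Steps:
v(g, L) = 7 - 6*L
(v(5, 4)*(-37))*√((10 + 8) + 8) = ((7 - 6*4)*(-37))*√((10 + 8) + 8) = ((7 - 24)*(-37))*√(18 + 8) = (-17*(-37))*√26 = 629*√26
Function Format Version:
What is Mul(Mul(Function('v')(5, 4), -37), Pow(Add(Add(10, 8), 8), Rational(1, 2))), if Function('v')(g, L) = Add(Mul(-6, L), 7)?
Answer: Mul(629, Pow(26, Rational(1, 2))) ≈ 3207.3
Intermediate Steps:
Function('v')(g, L) = Add(7, Mul(-6, L))
Mul(Mul(Function('v')(5, 4), -37), Pow(Add(Add(10, 8), 8), Rational(1, 2))) = Mul(Mul(Add(7, Mul(-6, 4)), -37), Pow(Add(Add(10, 8), 8), Rational(1, 2))) = Mul(Mul(Add(7, -24), -37), Pow(Add(18, 8), Rational(1, 2))) = Mul(Mul(-17, -37), Pow(26, Rational(1, 2))) = Mul(629, Pow(26, Rational(1, 2)))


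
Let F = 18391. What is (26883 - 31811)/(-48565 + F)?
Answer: 2464/15087 ≈ 0.16332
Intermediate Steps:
(26883 - 31811)/(-48565 + F) = (26883 - 31811)/(-48565 + 18391) = -4928/(-30174) = -4928*(-1/30174) = 2464/15087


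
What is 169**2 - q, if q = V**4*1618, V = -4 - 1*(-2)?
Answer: 2673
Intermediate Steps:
V = -2 (V = -4 + 2 = -2)
q = 25888 (q = (-2)**4*1618 = 16*1618 = 25888)
169**2 - q = 169**2 - 1*25888 = 28561 - 25888 = 2673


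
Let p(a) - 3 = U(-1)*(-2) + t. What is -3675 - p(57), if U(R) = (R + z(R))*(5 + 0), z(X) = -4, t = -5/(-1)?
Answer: -3733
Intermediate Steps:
t = 5 (t = -5*(-1) = 5)
U(R) = -20 + 5*R (U(R) = (R - 4)*(5 + 0) = (-4 + R)*5 = -20 + 5*R)
p(a) = 58 (p(a) = 3 + ((-20 + 5*(-1))*(-2) + 5) = 3 + ((-20 - 5)*(-2) + 5) = 3 + (-25*(-2) + 5) = 3 + (50 + 5) = 3 + 55 = 58)
-3675 - p(57) = -3675 - 1*58 = -3675 - 58 = -3733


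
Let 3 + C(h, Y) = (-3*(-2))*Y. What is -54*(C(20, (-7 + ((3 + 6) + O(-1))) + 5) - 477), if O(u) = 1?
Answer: 23328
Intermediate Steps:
C(h, Y) = -3 + 6*Y (C(h, Y) = -3 + (-3*(-2))*Y = -3 + 6*Y)
-54*(C(20, (-7 + ((3 + 6) + O(-1))) + 5) - 477) = -54*((-3 + 6*((-7 + ((3 + 6) + 1)) + 5)) - 477) = -54*((-3 + 6*((-7 + (9 + 1)) + 5)) - 477) = -54*((-3 + 6*((-7 + 10) + 5)) - 477) = -54*((-3 + 6*(3 + 5)) - 477) = -54*((-3 + 6*8) - 477) = -54*((-3 + 48) - 477) = -54*(45 - 477) = -54*(-432) = 23328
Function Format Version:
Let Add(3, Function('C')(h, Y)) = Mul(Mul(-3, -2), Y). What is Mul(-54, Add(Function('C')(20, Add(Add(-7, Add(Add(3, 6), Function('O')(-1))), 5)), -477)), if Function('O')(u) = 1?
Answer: 23328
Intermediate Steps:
Function('C')(h, Y) = Add(-3, Mul(6, Y)) (Function('C')(h, Y) = Add(-3, Mul(Mul(-3, -2), Y)) = Add(-3, Mul(6, Y)))
Mul(-54, Add(Function('C')(20, Add(Add(-7, Add(Add(3, 6), Function('O')(-1))), 5)), -477)) = Mul(-54, Add(Add(-3, Mul(6, Add(Add(-7, Add(Add(3, 6), 1)), 5))), -477)) = Mul(-54, Add(Add(-3, Mul(6, Add(Add(-7, Add(9, 1)), 5))), -477)) = Mul(-54, Add(Add(-3, Mul(6, Add(Add(-7, 10), 5))), -477)) = Mul(-54, Add(Add(-3, Mul(6, Add(3, 5))), -477)) = Mul(-54, Add(Add(-3, Mul(6, 8)), -477)) = Mul(-54, Add(Add(-3, 48), -477)) = Mul(-54, Add(45, -477)) = Mul(-54, -432) = 23328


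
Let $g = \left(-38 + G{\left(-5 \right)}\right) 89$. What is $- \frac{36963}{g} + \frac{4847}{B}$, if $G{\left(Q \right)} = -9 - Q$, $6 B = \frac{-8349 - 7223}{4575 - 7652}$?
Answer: $\frac{821254146}{142667} \approx 5756.4$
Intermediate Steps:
$B = \frac{458}{543}$ ($B = \frac{\left(-8349 - 7223\right) \frac{1}{4575 - 7652}}{6} = \frac{\left(-15572\right) \frac{1}{-3077}}{6} = \frac{\left(-15572\right) \left(- \frac{1}{3077}\right)}{6} = \frac{1}{6} \cdot \frac{916}{181} = \frac{458}{543} \approx 0.84346$)
$g = -3738$ ($g = \left(-38 - 4\right) 89 = \left(-42\right) 89 = -3738$)
$- \frac{36963}{g} + \frac{4847}{B} = - \frac{36963}{-3738} + \frac{4847}{\frac{458}{543}} = \left(-36963\right) \left(- \frac{1}{3738}\right) + 4847 \cdot \frac{543}{458} = \frac{12321}{1246} + \frac{2631921}{458} = \frac{821254146}{142667}$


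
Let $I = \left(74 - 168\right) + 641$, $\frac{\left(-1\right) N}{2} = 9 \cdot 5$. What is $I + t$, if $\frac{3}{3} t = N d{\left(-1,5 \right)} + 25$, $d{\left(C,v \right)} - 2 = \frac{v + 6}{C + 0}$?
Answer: $1382$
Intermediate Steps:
$d{\left(C,v \right)} = 2 + \frac{6 + v}{C}$ ($d{\left(C,v \right)} = 2 + \frac{v + 6}{C + 0} = 2 + \frac{6 + v}{C}$)
$N = -90$ ($N = - 2 \cdot 9 \cdot 5 = \left(-2\right) 45 = -90$)
$I = 547$ ($I = -94 + 641 = 547$)
$t = 835$ ($t = - 90 \frac{6 + 5 + 2 \left(-1\right)}{-1} + 25 = - 90 \left(- (6 + 5 - 2)\right) + 25 = - 90 \left(\left(-1\right) 9\right) + 25 = \left(-90\right) \left(-9\right) + 25 = 810 + 25 = 835$)
$I + t = 547 + 835 = 1382$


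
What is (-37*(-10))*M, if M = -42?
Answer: -15540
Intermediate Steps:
(-37*(-10))*M = -37*(-10)*(-42) = 370*(-42) = -15540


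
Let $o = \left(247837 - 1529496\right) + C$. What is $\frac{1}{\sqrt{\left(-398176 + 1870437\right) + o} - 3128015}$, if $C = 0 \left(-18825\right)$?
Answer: $- \frac{3128015}{9784477649623} - \frac{3 \sqrt{21178}}{9784477649623} \approx -3.1974 \cdot 10^{-7}$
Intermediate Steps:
$C = 0$
$o = -1281659$ ($o = \left(247837 - 1529496\right) + 0 = -1281659 + 0 = -1281659$)
$\frac{1}{\sqrt{\left(-398176 + 1870437\right) + o} - 3128015} = \frac{1}{\sqrt{\left(-398176 + 1870437\right) - 1281659} - 3128015} = \frac{1}{\sqrt{1472261 - 1281659} - 3128015} = \frac{1}{\sqrt{190602} - 3128015} = \frac{1}{3 \sqrt{21178} - 3128015} = \frac{1}{-3128015 + 3 \sqrt{21178}}$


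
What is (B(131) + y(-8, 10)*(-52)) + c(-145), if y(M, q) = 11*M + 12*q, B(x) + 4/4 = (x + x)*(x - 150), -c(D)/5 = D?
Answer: -5918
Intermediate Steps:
c(D) = -5*D
B(x) = -1 + 2*x*(-150 + x) (B(x) = -1 + (x + x)*(x - 150) = -1 + (2*x)*(-150 + x) = -1 + 2*x*(-150 + x))
(B(131) + y(-8, 10)*(-52)) + c(-145) = ((-1 - 300*131 + 2*131²) + (11*(-8) + 12*10)*(-52)) - 5*(-145) = ((-1 - 39300 + 2*17161) + (-88 + 120)*(-52)) + 725 = ((-1 - 39300 + 34322) + 32*(-52)) + 725 = (-4979 - 1664) + 725 = -6643 + 725 = -5918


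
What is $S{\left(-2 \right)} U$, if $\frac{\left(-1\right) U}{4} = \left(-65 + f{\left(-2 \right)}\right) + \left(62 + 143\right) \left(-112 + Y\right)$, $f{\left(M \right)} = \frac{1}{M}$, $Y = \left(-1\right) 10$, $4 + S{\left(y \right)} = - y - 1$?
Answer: $-300906$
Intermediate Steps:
$S{\left(y \right)} = -5 - y$ ($S{\left(y \right)} = -4 - \left(1 + y\right) = -5 - y$)
$Y = -10$
$U = 100302$ ($U = - 4 \left(\left(-65 + \frac{1}{-2}\right) + \left(62 + 143\right) \left(-112 - 10\right)\right) = - 4 \left(\left(-65 - \frac{1}{2}\right) + 205 \left(-122\right)\right) = - 4 \left(- \frac{131}{2} - 25010\right) = \left(-4\right) \left(- \frac{50151}{2}\right) = 100302$)
$S{\left(-2 \right)} U = \left(-5 - -2\right) 100302 = \left(-5 + 2\right) 100302 = \left(-3\right) 100302 = -300906$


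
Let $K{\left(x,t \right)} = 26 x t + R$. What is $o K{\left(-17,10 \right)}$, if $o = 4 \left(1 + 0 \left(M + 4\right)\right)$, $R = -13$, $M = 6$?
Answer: $-17732$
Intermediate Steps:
$K{\left(x,t \right)} = -13 + 26 t x$ ($K{\left(x,t \right)} = 26 x t - 13 = 26 t x - 13 = -13 + 26 t x$)
$o = 4$ ($o = 4 \left(1 + 0 \left(6 + 4\right)\right) = 4 \left(1 + 0 \cdot 10\right) = 4 \left(1 + 0\right) = 4 \cdot 1 = 4$)
$o K{\left(-17,10 \right)} = 4 \left(-13 + 26 \cdot 10 \left(-17\right)\right) = 4 \left(-13 - 4420\right) = 4 \left(-4433\right) = -17732$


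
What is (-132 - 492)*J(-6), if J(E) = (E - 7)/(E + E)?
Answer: -676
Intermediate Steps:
J(E) = (-7 + E)/(2*E) (J(E) = (-7 + E)/((2*E)) = (-7 + E)*(1/(2*E)) = (-7 + E)/(2*E))
(-132 - 492)*J(-6) = (-132 - 492)*((½)*(-7 - 6)/(-6)) = -312*(-1)*(-13)/6 = -624*13/12 = -676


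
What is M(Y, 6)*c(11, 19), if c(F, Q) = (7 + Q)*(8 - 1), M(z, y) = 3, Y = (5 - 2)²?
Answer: 546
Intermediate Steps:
Y = 9 (Y = 3² = 9)
c(F, Q) = 49 + 7*Q (c(F, Q) = (7 + Q)*7 = 49 + 7*Q)
M(Y, 6)*c(11, 19) = 3*(49 + 7*19) = 3*(49 + 133) = 3*182 = 546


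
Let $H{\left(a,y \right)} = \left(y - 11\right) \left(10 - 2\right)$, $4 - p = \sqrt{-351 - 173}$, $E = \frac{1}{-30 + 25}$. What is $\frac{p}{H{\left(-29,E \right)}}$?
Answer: $- \frac{5}{112} + \frac{5 i \sqrt{131}}{224} \approx -0.044643 + 0.25548 i$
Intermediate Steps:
$E = - \frac{1}{5}$ ($E = \frac{1}{-5} = - \frac{1}{5} \approx -0.2$)
$p = 4 - 2 i \sqrt{131}$ ($p = 4 - \sqrt{-351 - 173} = 4 - \sqrt{-524} = 4 - 2 i \sqrt{131} \approx 4.0 - 22.891 i$)
$H{\left(a,y \right)} = -88 + 8 y$ ($H{\left(a,y \right)} = \left(-11 + y\right) 8 = -88 + 8 y$)
$\frac{p}{H{\left(-29,E \right)}} = \frac{4 - 2 i \sqrt{131}}{-88 + 8 \left(- \frac{1}{5}\right)} = \frac{4 - 2 i \sqrt{131}}{-88 - \frac{8}{5}} = \frac{4 - 2 i \sqrt{131}}{- \frac{448}{5}} = \left(4 - 2 i \sqrt{131}\right) \left(- \frac{5}{448}\right) = - \frac{5}{112} + \frac{5 i \sqrt{131}}{224}$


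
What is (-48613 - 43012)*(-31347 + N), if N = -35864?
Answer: 6158207875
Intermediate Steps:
(-48613 - 43012)*(-31347 + N) = (-48613 - 43012)*(-31347 - 35864) = -91625*(-67211) = 6158207875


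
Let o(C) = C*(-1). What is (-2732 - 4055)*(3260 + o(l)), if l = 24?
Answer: -21962732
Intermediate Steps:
o(C) = -C
(-2732 - 4055)*(3260 + o(l)) = (-2732 - 4055)*(3260 - 1*24) = -6787*(3260 - 24) = -6787*3236 = -21962732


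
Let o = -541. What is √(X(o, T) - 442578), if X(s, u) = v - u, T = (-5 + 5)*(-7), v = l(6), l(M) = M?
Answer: 2*I*√110643 ≈ 665.26*I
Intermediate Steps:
v = 6
T = 0 (T = 0*(-7) = 0)
X(s, u) = 6 - u
√(X(o, T) - 442578) = √((6 - 1*0) - 442578) = √((6 + 0) - 442578) = √(6 - 442578) = √(-442572) = 2*I*√110643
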